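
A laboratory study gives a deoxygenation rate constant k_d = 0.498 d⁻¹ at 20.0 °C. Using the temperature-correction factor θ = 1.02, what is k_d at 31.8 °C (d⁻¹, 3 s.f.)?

k_d ≈ 0.629 d⁻¹

k_d(T₂) = k_d(T₁) · θ^(T₂−T₁) = 0.498 × 1.02^(31.8−20.0)
= 0.498 × 1.02^11.8 = 0.498 × 1.263 = 0.6291 d⁻¹.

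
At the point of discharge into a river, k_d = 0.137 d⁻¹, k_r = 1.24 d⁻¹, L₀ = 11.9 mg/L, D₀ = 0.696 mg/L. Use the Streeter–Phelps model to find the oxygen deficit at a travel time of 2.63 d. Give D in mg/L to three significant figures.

k_d L₀/(k_r−k_d) = 0.137×11.9/(1.24−0.137) = 1.630/1.103 = 1.478 mg/L.
e^(−k_d t) = e^(−0.137×2.630) = 0.6975; e^(−k_r t) = e^(−1.24×2.630) = 0.03834.
D = 1.478 × (0.6975 − 0.03834) + 0.696 × 0.03834 = 0.9742 + 0.02669 = 1.001 mg/L.

D ≈ 1.00 mg/L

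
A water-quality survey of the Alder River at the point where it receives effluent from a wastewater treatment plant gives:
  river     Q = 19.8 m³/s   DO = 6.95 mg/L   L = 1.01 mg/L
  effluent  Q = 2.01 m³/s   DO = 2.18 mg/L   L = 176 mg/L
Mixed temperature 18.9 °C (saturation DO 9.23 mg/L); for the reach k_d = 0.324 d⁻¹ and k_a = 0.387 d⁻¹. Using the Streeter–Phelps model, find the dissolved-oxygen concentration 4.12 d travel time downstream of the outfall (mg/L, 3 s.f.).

DO ≈ 3.38 mg/L

Mixed DO = (19.8×6.95 + 2.01×2.18)/(19.8+2.01) = 142.0/21.81 = 6.510 mg/L.
Mixed L₀ = (19.8×1.01 + 2.01×176)/(21.81) = 373.8/21.81 = 17.14 mg/L.
Initial deficit D₀ = C_s − DO₀ = 9.23 − 6.510 = 2.720 mg/L.
D(4.12) = [0.324×17.14/(0.387−0.324)](e^(−0.324×4.12) − e^(−0.387×4.12)) + 2.720 e^(−0.387×4.12)
= 88.13 × (0.2632 − 0.2030) + 2.720 × 0.2030 = 5.855 mg/L.
DO = 9.23 − 5.855 = 3.375 mg/L.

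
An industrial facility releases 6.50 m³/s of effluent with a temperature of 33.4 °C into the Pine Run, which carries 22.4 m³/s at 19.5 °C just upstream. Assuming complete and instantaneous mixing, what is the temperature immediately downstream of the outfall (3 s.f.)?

Flow-weighted mixing: C = (Q_r C_r + Q_w C_w)/(Q_r + Q_w)
= (22.4×19.5 + 6.50×33.4)/(22.4 + 6.50) = 653.9/28.90 = 22.63 °C.

22.6 °C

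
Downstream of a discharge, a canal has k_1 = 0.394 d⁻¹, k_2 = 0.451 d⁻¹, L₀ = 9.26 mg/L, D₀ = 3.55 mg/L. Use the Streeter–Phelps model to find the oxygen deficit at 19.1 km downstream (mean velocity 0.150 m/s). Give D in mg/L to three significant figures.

D ≈ 4.71 mg/L

Travel time t = x/v = 19.1 km / (0.150 m/s) = 19100 m / 0.150 m/s = 127300 s = 1.474 d.
k_1 L₀/(k_2−k_1) = 0.394×9.26/(0.451−0.394) = 3.648/0.05700 = 64.01 mg/L.
e^(−k_1 t) = e^(−0.394×1.474) = 0.5595; e^(−k_2 t) = e^(−0.451×1.474) = 0.5144.
D = 64.01 × (0.5595 − 0.5144) + 3.55 × 0.5144 = 2.886 + 1.826 = 4.712 mg/L.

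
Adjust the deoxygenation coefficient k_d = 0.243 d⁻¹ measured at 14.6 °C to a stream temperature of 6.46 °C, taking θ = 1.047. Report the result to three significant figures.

k_d(T₂) = k_d(T₁) · θ^(T₂−T₁) = 0.243 × 1.047^(6.46−14.6)
= 0.243 × 1.047^-8.14 = 0.243 × 0.6881 = 0.1672 d⁻¹.

k_d ≈ 0.167 d⁻¹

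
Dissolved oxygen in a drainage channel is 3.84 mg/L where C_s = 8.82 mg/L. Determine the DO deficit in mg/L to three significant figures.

D = C_s − C = 8.82 − 3.84 = 4.98 mg/L.

D ≈ 4.98 mg/L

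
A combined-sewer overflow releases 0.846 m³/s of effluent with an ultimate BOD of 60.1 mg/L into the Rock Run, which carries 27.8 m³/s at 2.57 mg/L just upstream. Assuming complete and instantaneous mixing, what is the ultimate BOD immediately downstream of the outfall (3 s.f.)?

4.27 mg/L

Flow-weighted mixing: C = (Q_r C_r + Q_w C_w)/(Q_r + Q_w)
= (27.8×2.57 + 0.846×60.1)/(27.8 + 0.846) = 122.3/28.65 = 4.269 mg/L.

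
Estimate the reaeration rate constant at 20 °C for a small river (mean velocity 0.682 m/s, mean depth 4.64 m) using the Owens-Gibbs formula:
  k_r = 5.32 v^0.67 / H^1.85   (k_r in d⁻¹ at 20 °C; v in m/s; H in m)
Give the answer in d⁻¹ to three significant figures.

k_r = 5.32 × 0.682^0.67 / 4.64^1.85 = 5.32 × 0.7738 / 17.10 = 0.2407 d⁻¹.

k_r ≈ 0.241 d⁻¹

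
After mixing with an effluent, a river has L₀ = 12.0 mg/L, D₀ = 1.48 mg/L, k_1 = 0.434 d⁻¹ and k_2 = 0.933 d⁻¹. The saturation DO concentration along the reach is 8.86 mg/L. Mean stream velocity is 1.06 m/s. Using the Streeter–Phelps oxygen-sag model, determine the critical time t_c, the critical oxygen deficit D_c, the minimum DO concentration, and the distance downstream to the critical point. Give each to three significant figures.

At the critical point dD/dt = 0, so k_1 L₀ e^(−k_1 t) = k_2 D. Substituting D(t) from the Streeter–Phelps equation and solving for t gives
t_c = ln[(k_2/k_1)(1 − D₀(k_2−k_1)/(k_1 L₀))] / (k_2−k_1).
Here k_2−k_1 = 0.4990 d⁻¹ and 1 − D₀(k_2−k_1)/(k_1 L₀) = 1 − 1.48×0.4990/(0.434×12.0) = 0.8582, so
t_c = ln(2.150 × 0.8582) / 0.4990 = 0.6124 / 0.4990 = 1.227 d.
L(t_c) = L₀ e^(−k_1 t_c) = 12.0 × 0.5870 = 7.044 mg/L, and at the critical point k_2 D_c = k_1 L, so D_c = (0.434/0.933) × 7.044 = 3.277 mg/L.
Minimum DO = C_s − D_c = 8.86 − 3.277 = 5.583 mg/L.
x_c = v t_c = 1.06 m/s × 1.227 d × 86400 s/d = 112400 m ≈ 112 km.

t_c ≈ 1.23 d; D_c ≈ 3.28 mg/L; min DO ≈ 5.58 mg/L; x_c ≈ 112 km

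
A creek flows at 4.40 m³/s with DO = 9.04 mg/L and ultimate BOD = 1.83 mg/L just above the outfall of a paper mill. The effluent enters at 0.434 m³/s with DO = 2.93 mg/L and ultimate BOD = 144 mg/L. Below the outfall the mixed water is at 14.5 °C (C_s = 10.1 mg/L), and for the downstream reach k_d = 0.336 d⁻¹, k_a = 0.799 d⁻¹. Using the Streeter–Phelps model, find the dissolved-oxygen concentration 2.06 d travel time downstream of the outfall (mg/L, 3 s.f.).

Mixed DO = (4.40×9.04 + 0.434×2.93)/(4.40+0.434) = 41.05/4.834 = 8.491 mg/L.
Mixed L₀ = (4.40×1.83 + 0.434×144)/(4.834) = 70.55/4.834 = 14.59 mg/L.
Initial deficit D₀ = C_s − DO₀ = 10.1 − 8.491 = 1.609 mg/L.
D(2.06) = [0.336×14.59/(0.799−0.336)](e^(−0.336×2.06) − e^(−0.799×2.06)) + 1.609 e^(−0.799×2.06)
= 10.59 × (0.5005 − 0.1928) + 1.609 × 0.1928 = 3.569 mg/L.
DO = 10.1 − 3.569 = 6.531 mg/L.

DO ≈ 6.53 mg/L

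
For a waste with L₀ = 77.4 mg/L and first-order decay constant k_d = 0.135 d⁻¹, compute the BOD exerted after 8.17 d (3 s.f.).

y ≈ 51.7 mg/L

y_t = L₀(1 − e^(−k_d t)) = 77.4 × (1 − e^(−0.135×8.17))
= 77.4 × (1 − 0.3319) = 77.4 × 0.6681 = 51.71 mg/L.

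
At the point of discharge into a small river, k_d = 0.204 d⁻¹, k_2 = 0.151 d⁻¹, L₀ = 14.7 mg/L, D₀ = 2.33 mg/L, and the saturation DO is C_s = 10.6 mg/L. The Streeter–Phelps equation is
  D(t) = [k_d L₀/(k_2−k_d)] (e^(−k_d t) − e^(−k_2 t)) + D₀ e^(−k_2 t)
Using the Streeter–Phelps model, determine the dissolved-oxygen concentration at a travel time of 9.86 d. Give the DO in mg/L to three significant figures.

DO ≈ 4.88 mg/L

k_d L₀/(k_2−k_d) = 0.204×14.7/(0.151−0.204) = 2.999/-0.05300 = -56.58 mg/L.
e^(−k_d t) = e^(−0.204×9.860) = 0.1338; e^(−k_2 t) = e^(−0.151×9.860) = 0.2256.
D = -56.58 × (0.1338 − 0.2256) + 2.33 × 0.2256 = 5.196 + 0.5257 = 5.722 mg/L.
DO = C_s − D = 10.6 − 5.722 = 4.878 mg/L.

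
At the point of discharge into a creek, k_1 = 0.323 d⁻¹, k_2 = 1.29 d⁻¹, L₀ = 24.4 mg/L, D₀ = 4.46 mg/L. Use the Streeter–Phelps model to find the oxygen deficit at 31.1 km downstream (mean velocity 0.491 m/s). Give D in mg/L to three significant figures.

D ≈ 5.00 mg/L

Travel time t = x/v = 31.1 km / (0.491 m/s) = 31100 m / 0.491 m/s = 63340 s = 0.7331 d.
k_1 L₀/(k_2−k_1) = 0.323×24.4/(1.29−0.323) = 7.881/0.9670 = 8.150 mg/L.
e^(−k_1 t) = e^(−0.323×0.7331) = 0.7892; e^(−k_2 t) = e^(−1.29×0.7331) = 0.3884.
D = 8.150 × (0.7892 − 0.3884) + 4.46 × 0.3884 = 3.266 + 1.732 = 4.998 mg/L.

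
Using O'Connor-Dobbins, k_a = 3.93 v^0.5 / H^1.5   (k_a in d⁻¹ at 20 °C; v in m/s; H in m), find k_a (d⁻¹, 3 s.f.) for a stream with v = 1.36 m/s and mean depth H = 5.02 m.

k_a ≈ 0.407 d⁻¹

k_a = 3.93 × 1.36^0.5 / 5.02^1.5 = 3.93 × 1.166 / 11.25 = 0.4075 d⁻¹.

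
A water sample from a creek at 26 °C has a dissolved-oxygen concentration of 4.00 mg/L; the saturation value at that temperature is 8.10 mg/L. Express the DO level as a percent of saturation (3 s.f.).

% saturation = C/C_s × 100 = 4.00/8.10 × 100 = 49.4 %.

49.4 % saturation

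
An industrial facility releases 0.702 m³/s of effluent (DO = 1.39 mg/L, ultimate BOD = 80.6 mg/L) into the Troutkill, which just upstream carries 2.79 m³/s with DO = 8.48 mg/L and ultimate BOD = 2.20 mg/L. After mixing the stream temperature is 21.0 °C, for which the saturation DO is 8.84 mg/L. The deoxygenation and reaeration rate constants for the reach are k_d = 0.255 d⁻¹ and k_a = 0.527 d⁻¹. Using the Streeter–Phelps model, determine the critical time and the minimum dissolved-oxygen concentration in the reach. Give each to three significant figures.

t_c ≈ 2.26 d; minimum DO ≈ 3.95 mg/L

Mixed DO = (2.79×8.48 + 0.702×1.39)/(2.79+0.702) = 24.63/3.492 = 7.055 mg/L.
Mixed L₀ = (2.79×2.20 + 0.702×80.6)/(3.492) = 62.72/3.492 = 17.96 mg/L.
Initial deficit D₀ = C_s − DO₀ = 8.84 − 7.055 = 1.785 mg/L.
t_c = (1/0.2720) ln[(0.527/0.255)(1 − 1.785×0.2720/(0.255×17.96))] = 3.676 × ln(1.848) = 2.257 d.
D_c = (0.255/0.527) × 17.96 × e^(−0.255×2.257) = 0.4839 × 17.96 × 0.5624 = 4.888 mg/L.
Minimum DO = 8.84 − 4.888 = 3.952 mg/L.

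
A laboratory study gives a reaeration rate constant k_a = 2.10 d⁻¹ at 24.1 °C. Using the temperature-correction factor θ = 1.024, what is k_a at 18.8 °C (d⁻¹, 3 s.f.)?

k_a ≈ 1.85 d⁻¹

k_a(T₂) = k_a(T₁) · θ^(T₂−T₁) = 2.10 × 1.024^(18.8−24.1)
= 2.10 × 1.024^-5.30 = 2.10 × 0.8819 = 1.852 d⁻¹.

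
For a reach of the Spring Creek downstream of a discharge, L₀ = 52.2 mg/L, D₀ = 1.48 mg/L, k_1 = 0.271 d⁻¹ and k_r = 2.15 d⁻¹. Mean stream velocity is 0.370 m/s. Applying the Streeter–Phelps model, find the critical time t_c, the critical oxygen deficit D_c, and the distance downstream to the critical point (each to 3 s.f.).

t_c ≈ 0.986 d; D_c ≈ 5.04 mg/L; x_c ≈ 31.5 km

t_c = [1/(k_r−k_1)] ln[(k_r/k_1)(1 − D₀(k_r−k_1)/(k_1 L₀))]
= [1/(2.15−0.271)] ln[(2.15/0.271)(1 − 1.48×1.879/(0.271×52.2))]
= (1/1.879) ln[7.934 × 0.8034] = 0.5322 × ln(6.374) = 0.5322 × 1.852 = 0.9857 d.
D_c = (k_1/k_r) L₀ e^(−k_1 t_c) = (0.271/2.15) × 52.2 × e^(−0.271×0.9857) = 0.1260 × 52.2 × 0.7656 = 5.037 mg/L.
x_c = v t_c = 0.370 m/s × 0.9857 d × 86400 s/d = 31510 m ≈ 31.5 km.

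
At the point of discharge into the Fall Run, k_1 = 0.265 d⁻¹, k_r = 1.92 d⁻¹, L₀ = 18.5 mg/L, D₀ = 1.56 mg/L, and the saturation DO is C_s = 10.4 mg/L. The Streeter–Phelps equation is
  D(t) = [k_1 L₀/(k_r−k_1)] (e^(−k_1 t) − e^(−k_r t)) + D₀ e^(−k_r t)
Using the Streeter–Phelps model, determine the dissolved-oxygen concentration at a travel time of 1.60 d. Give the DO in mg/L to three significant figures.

DO ≈ 8.53 mg/L

k_1 L₀/(k_r−k_1) = 0.265×18.5/(1.92−0.265) = 4.902/1.655 = 2.962 mg/L.
e^(−k_1 t) = e^(−0.265×1.600) = 0.6544; e^(−k_r t) = e^(−1.92×1.600) = 0.04633.
D = 2.962 × (0.6544 − 0.04633) + 1.56 × 0.04633 = 1.801 + 0.07227 = 1.874 mg/L.
DO = C_s − D = 10.4 − 1.874 = 8.526 mg/L.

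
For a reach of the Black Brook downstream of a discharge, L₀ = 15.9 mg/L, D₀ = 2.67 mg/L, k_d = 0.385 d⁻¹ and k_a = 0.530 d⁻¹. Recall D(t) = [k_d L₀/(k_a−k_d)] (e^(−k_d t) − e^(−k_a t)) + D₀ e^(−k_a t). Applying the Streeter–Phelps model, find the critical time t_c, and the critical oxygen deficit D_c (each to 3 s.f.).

t_c ≈ 1.75 d; D_c ≈ 5.88 mg/L

At the critical point dD/dt = 0, so k_d L₀ e^(−k_d t) = k_a D. Substituting D(t) from the Streeter–Phelps equation and solving for t gives
t_c = ln[(k_a/k_d)(1 − D₀(k_a−k_d)/(k_d L₀))] / (k_a−k_d).
Here k_a−k_d = 0.1450 d⁻¹ and 1 − D₀(k_a−k_d)/(k_d L₀) = 1 − 2.67×0.1450/(0.385×15.9) = 0.9368, so
t_c = ln(1.377 × 0.9368) / 0.1450 = 0.2543 / 0.1450 = 1.754 d.
L(t_c) = L₀ e^(−k_d t_c) = 15.9 × 0.5090 = 8.094 mg/L, and at the critical point k_a D_c = k_d L, so D_c = (0.385/0.530) × 8.094 = 5.880 mg/L.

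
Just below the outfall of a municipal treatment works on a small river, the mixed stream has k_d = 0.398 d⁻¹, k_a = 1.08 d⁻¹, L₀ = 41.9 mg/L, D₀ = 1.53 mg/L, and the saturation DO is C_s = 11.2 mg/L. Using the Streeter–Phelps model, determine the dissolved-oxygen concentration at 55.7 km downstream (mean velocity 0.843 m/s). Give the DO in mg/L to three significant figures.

DO ≈ 3.20 mg/L

Travel time t = x/v = 55.7 km / (0.843 m/s) = 55700 m / 0.843 m/s = 66070 s = 0.7647 d.
k_d L₀/(k_a−k_d) = 0.398×41.9/(1.08−0.398) = 16.68/0.6820 = 24.45 mg/L.
e^(−k_d t) = e^(−0.398×0.7647) = 0.7376; e^(−k_a t) = e^(−1.08×0.7647) = 0.4378.
D = 24.45 × (0.7376 − 0.4378) + 1.53 × 0.4378 = 7.330 + 0.6699 = 8.000 mg/L.
DO = C_s − D = 11.2 − 8.000 = 3.200 mg/L.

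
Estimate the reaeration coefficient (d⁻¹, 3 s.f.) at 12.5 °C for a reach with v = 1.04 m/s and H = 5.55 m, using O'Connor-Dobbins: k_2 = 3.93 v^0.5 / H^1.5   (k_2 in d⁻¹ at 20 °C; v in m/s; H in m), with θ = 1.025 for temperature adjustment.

k_2(20) = 3.93 × 1.04^0.5 / 5.55^1.5 = 3.93 × 1.020 / 13.07 = 0.3065 d⁻¹.
k_2(12.5) = 0.3065 × 1.025^(12.5−20) = 0.3065 × 0.8309 = 0.2547 d⁻¹.

k_2 ≈ 0.255 d⁻¹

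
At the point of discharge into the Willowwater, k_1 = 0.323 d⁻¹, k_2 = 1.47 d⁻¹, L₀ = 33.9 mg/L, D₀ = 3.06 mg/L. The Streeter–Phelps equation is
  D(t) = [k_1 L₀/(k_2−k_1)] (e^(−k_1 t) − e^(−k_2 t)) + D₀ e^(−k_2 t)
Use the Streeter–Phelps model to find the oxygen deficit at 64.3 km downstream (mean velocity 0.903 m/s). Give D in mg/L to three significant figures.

D ≈ 5.38 mg/L

Travel time t = x/v = 64.3 km / (0.903 m/s) = 64300 m / 0.903 m/s = 71210 s = 0.8242 d.
k_1 L₀/(k_2−k_1) = 0.323×33.9/(1.47−0.323) = 10.95/1.147 = 9.546 mg/L.
e^(−k_1 t) = e^(−0.323×0.8242) = 0.7663; e^(−k_2 t) = e^(−1.47×0.8242) = 0.2977.
D = 9.546 × (0.7663 − 0.2977) + 3.06 × 0.2977 = 4.473 + 0.9111 = 5.384 mg/L.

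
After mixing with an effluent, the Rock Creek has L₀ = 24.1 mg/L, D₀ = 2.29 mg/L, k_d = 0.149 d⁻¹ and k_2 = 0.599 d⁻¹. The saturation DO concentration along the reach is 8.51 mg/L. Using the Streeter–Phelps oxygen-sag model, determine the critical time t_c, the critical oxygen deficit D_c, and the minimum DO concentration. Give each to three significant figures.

t_c ≈ 2.34 d; D_c ≈ 4.23 mg/L; min DO ≈ 4.28 mg/L

At the critical point dD/dt = 0, so k_d L₀ e^(−k_d t) = k_2 D. Substituting D(t) from the Streeter–Phelps equation and solving for t gives
t_c = ln[(k_2/k_d)(1 − D₀(k_2−k_d)/(k_d L₀))] / (k_2−k_d).
Here k_2−k_d = 0.4500 d⁻¹ and 1 − D₀(k_2−k_d)/(k_d L₀) = 1 − 2.29×0.4500/(0.149×24.1) = 0.7130, so
t_c = ln(4.020 × 0.7130) / 0.4500 = 1.053 / 0.4500 = 2.340 d.
D_c = (k_d/k_2) L₀ e^(−k_d t_c) = (0.149/0.599) × 24.1 × e^(−0.149×2.340) = 0.2487 × 24.1 × 0.7056 = 4.230 mg/L.
Minimum DO = C_s − D_c = 8.51 − 4.230 = 4.280 mg/L.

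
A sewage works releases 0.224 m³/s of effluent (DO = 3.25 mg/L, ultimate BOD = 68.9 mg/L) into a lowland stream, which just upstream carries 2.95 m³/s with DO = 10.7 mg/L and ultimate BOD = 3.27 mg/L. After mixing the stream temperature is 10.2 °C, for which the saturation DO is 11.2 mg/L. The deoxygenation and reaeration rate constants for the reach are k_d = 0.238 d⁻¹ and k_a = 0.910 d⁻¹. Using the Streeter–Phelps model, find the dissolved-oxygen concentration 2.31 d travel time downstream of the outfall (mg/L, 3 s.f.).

Mixed DO = (2.95×10.7 + 0.224×3.25)/(2.95+0.224) = 32.29/3.174 = 10.17 mg/L.
Mixed L₀ = (2.95×3.27 + 0.224×68.9)/(3.174) = 25.08/3.174 = 7.902 mg/L.
Initial deficit D₀ = C_s − DO₀ = 11.2 − 10.17 = 1.026 mg/L.
D(2.31) = [0.238×7.902/(0.910−0.238)](e^(−0.238×2.31) − e^(−0.910×2.31)) + 1.026 e^(−0.910×2.31)
= 2.799 × (0.5771 − 0.1222) + 1.026 × 0.1222 = 1.398 mg/L.
DO = 11.2 − 1.398 = 9.802 mg/L.

DO ≈ 9.80 mg/L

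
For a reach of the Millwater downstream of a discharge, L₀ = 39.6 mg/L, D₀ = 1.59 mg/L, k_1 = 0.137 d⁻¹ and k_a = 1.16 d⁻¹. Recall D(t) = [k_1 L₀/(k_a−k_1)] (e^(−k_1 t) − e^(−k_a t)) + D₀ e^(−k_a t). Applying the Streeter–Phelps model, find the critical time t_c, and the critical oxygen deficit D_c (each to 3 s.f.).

t_c ≈ 1.74 d; D_c ≈ 3.69 mg/L

t_c = [1/(k_a−k_1)] ln[(k_a/k_1)(1 − D₀(k_a−k_1)/(k_1 L₀))]
= [1/(1.16−0.137)] ln[(1.16/0.137)(1 − 1.59×1.023/(0.137×39.6))]
= (1/1.023) ln[8.467 × 0.7002] = 0.9775 × ln(5.929) = 0.9775 × 1.780 = 1.740 d.
D_c = (k_1/k_a) L₀ e^(−k_1 t_c) = (0.137/1.16) × 39.6 × e^(−0.137×1.740) = 0.1181 × 39.6 × 0.7879 = 3.685 mg/L.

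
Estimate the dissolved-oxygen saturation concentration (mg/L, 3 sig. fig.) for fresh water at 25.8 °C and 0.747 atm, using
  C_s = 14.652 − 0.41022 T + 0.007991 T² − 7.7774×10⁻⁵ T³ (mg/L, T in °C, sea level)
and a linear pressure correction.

C_s ≈ 6.01 mg/L

At sea level: C_s = 14.652 − 0.41022×25.8 + 0.007991×25.8² − 7.7774×10⁻⁵×25.8³ = 8.052 mg/L.
Pressure correction: C_s' = 8.052 × 0.747 = 6.015 mg/L.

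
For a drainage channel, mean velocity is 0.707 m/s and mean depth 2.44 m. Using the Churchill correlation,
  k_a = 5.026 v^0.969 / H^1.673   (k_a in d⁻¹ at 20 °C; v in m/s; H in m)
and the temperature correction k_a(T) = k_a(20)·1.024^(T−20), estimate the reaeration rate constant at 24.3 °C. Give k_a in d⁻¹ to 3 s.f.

k_a(20) = 5.026 × 0.707^0.969 / 2.44^1.673 = 5.026 × 0.7146 / 4.447 = 0.8076 d⁻¹.
k_a(24.3) = 0.8076 × 1.024^(24.3−20) = 0.8076 × 1.107 = 0.8943 d⁻¹.

k_a ≈ 0.894 d⁻¹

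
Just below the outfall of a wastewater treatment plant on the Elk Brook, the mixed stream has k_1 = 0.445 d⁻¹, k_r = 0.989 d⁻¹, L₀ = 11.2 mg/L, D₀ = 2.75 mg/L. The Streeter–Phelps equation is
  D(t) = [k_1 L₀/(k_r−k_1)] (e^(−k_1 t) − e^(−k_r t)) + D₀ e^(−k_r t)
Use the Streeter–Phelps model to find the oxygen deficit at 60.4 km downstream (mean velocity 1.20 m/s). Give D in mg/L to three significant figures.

D ≈ 3.47 mg/L

Travel time t = x/v = 60.4 km / (1.20 m/s) = 60400 m / 1.20 m/s = 50330 s = 0.5826 d.
k_1 L₀/(k_r−k_1) = 0.445×11.2/(0.989−0.445) = 4.984/0.5440 = 9.162 mg/L.
e^(−k_1 t) = e^(−0.445×0.5826) = 0.7716; e^(−k_r t) = e^(−0.989×0.5826) = 0.5621.
D = 9.162 × (0.7716 − 0.5621) + 2.75 × 0.5621 = 1.920 + 1.546 = 3.466 mg/L.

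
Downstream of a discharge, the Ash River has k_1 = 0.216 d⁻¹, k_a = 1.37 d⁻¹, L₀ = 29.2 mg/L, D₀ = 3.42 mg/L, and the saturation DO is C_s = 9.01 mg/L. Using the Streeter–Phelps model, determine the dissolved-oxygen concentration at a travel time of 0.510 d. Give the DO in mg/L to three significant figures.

k_1 L₀/(k_a−k_1) = 0.216×29.2/(1.37−0.216) = 6.307/1.154 = 5.466 mg/L.
e^(−k_1 t) = e^(−0.216×0.5100) = 0.8957; e^(−k_a t) = e^(−1.37×0.5100) = 0.4972.
D = 5.466 × (0.8957 − 0.4972) + 3.42 × 0.4972 = 2.178 + 1.701 = 3.878 mg/L.
DO = C_s − D = 9.01 − 3.878 = 5.132 mg/L.

DO ≈ 5.13 mg/L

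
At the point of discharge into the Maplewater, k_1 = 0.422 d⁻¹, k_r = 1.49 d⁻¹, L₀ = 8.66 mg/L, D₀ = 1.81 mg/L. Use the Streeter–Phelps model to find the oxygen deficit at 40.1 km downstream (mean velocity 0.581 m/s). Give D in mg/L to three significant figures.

D ≈ 1.95 mg/L

Travel time t = x/v = 40.1 km / (0.581 m/s) = 40100 m / 0.581 m/s = 69020 s = 0.7988 d.
k_1 L₀/(k_r−k_1) = 0.422×8.66/(1.49−0.422) = 3.655/1.068 = 3.422 mg/L.
e^(−k_1 t) = e^(−0.422×0.7988) = 0.7138; e^(−k_r t) = e^(−1.49×0.7988) = 0.3041.
D = 3.422 × (0.7138 − 0.3041) + 1.81 × 0.3041 = 1.402 + 0.5505 = 1.952 mg/L.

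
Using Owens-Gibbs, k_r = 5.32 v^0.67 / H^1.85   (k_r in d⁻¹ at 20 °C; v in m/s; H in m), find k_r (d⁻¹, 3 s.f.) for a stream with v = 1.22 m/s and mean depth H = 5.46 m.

k_r = 5.32 × 1.22^0.67 / 5.46^1.85 = 5.32 × 1.143 / 23.11 = 0.2630 d⁻¹.

k_r ≈ 0.263 d⁻¹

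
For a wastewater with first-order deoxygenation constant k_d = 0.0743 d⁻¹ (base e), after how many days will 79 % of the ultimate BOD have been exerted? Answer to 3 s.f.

t ≈ 21.0 d

y/L₀ = 1 − e^(−k_d t) = 0.79 ⇒ e^(−k_d t) = 0.210
t = −ln(0.210) / 0.0743 = 1.561 / 0.0743 = 21.00 d.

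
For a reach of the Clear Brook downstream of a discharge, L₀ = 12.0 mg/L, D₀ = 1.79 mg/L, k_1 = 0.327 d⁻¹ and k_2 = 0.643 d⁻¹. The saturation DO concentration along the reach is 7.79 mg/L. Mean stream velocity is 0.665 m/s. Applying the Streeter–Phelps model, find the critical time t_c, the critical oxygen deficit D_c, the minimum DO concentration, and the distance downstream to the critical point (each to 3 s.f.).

t_c = [1/(k_2−k_1)] ln[(k_2/k_1)(1 − D₀(k_2−k_1)/(k_1 L₀))]
= [1/(0.643−0.327)] ln[(0.643/0.327)(1 − 1.79×0.3160/(0.327×12.0))]
= (1/0.3160) ln[1.966 × 0.8559] = 3.165 × ln(1.683) = 3.165 × 0.5205 = 1.647 d.
L(t_c) = L₀ e^(−k_1 t_c) = 12.0 × 0.5835 = 7.002 mg/L, and at the critical point k_2 D_c = k_1 L, so D_c = (0.327/0.643) × 7.002 = 3.561 mg/L.
Minimum DO = C_s − D_c = 7.79 − 3.561 = 4.229 mg/L.
x_c = v t_c = 0.665 m/s × 1.647 d × 86400 s/d = 94640 m ≈ 94.6 km.

t_c ≈ 1.65 d; D_c ≈ 3.56 mg/L; min DO ≈ 4.23 mg/L; x_c ≈ 94.6 km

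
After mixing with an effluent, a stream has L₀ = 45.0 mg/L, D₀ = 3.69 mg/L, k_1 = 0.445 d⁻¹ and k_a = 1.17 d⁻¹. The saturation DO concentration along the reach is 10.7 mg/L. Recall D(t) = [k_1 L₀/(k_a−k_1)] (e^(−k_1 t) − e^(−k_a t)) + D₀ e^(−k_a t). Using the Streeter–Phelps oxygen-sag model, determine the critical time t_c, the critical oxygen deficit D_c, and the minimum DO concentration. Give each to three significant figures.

t_c ≈ 1.14 d; D_c ≈ 10.3 mg/L; min DO ≈ 0.374 mg/L

t_c = [1/(k_a−k_1)] ln[(k_a/k_1)(1 − D₀(k_a−k_1)/(k_1 L₀))]
= [1/(1.17−0.445)] ln[(1.17/0.445)(1 − 3.69×0.7250/(0.445×45.0))]
= (1/0.7250) ln[2.629 × 0.8664] = 1.379 × ln(2.278) = 1.379 × 0.8233 = 1.136 d.
D_c = (k_1/k_a) L₀ e^(−k_1 t_c) = (0.445/1.17) × 45.0 × e^(−0.445×1.136) = 0.3803 × 45.0 × 0.6033 = 10.33 mg/L.
Minimum DO = C_s − D_c = 10.7 − 10.33 = 0.3741 mg/L.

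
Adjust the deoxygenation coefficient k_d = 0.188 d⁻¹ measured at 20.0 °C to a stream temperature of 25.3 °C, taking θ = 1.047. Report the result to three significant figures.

k_d ≈ 0.240 d⁻¹

k_d(T₂) = k_d(T₁) · θ^(T₂−T₁) = 0.188 × 1.047^(25.3−20.0)
= 0.188 × 1.047^5.30 = 0.188 × 1.276 = 0.2398 d⁻¹.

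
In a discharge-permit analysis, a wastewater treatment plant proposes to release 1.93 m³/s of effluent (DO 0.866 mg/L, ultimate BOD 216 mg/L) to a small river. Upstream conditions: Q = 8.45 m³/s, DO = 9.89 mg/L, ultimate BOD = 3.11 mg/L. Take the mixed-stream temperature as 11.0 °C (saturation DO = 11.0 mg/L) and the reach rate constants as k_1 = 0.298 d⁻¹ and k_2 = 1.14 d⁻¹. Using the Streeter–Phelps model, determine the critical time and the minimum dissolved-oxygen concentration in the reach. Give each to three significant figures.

Mixed DO = (8.45×9.89 + 1.93×0.866)/(8.45+1.93) = 85.24/10.38 = 8.212 mg/L.
Mixed L₀ = (8.45×3.11 + 1.93×216)/(10.38) = 443.2/10.38 = 42.69 mg/L.
Initial deficit D₀ = C_s − DO₀ = 11.0 − 8.212 = 2.788 mg/L.
t_c = (1/0.8420) ln[(1.14/0.298)(1 − 2.788×0.8420/(0.298×42.69))] = 1.188 × ln(3.120) = 1.351 d.
D_c = (0.298/1.14) × 42.69 × e^(−0.298×1.351) = 0.2614 × 42.69 × 0.6685 = 7.461 mg/L.
Minimum DO = 11.0 − 7.461 = 3.539 mg/L.

t_c ≈ 1.35 d; minimum DO ≈ 3.54 mg/L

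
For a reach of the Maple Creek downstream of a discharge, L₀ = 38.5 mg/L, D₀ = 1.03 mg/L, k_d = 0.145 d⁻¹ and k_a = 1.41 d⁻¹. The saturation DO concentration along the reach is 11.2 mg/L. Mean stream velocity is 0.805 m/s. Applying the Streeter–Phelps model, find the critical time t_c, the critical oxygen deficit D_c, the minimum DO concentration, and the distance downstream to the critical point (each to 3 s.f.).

t_c = [1/(k_a−k_d)] ln[(k_a/k_d)(1 − D₀(k_a−k_d)/(k_d L₀))]
= [1/(1.41−0.145)] ln[(1.41/0.145)(1 − 1.03×1.265/(0.145×38.5))]
= (1/1.265) ln[9.724 × 0.7666] = 0.7905 × ln(7.455) = 0.7905 × 2.009 = 1.588 d.
D_c = (k_d/k_a) L₀ e^(−k_d t_c) = (0.145/1.41) × 38.5 × e^(−0.145×1.588) = 0.1028 × 38.5 × 0.7943 = 3.145 mg/L.
Minimum DO = C_s − D_c = 11.2 − 3.145 = 8.055 mg/L.
x_c = v t_c = 0.805 m/s × 1.588 d × 86400 s/d = 110400 m ≈ 110 km.

t_c ≈ 1.59 d; D_c ≈ 3.14 mg/L; min DO ≈ 8.06 mg/L; x_c ≈ 110 km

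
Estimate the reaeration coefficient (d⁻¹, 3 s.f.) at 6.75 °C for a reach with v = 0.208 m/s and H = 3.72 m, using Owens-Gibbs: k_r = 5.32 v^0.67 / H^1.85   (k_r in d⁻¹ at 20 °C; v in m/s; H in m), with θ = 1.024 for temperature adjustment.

k_r(20) = 5.32 × 0.208^0.67 / 3.72^1.85 = 5.32 × 0.3492 / 11.36 = 0.1635 d⁻¹.
k_r(6.75) = 0.1635 × 1.024^(6.75−20) = 0.1635 × 0.7303 = 0.1194 d⁻¹.

k_r ≈ 0.119 d⁻¹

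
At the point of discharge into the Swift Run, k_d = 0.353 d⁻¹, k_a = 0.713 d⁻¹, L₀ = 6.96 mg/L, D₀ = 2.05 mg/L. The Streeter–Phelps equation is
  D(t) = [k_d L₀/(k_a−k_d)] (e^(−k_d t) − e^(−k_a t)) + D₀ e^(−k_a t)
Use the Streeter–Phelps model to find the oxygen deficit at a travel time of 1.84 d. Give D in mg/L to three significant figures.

D ≈ 2.28 mg/L

k_d L₀/(k_a−k_d) = 0.353×6.96/(0.713−0.353) = 2.457/0.3600 = 6.825 mg/L.
e^(−k_d t) = e^(−0.353×1.840) = 0.5223; e^(−k_a t) = e^(−0.713×1.840) = 0.2693.
D = 6.825 × (0.5223 − 0.2693) + 2.05 × 0.2693 = 1.727 + 0.5521 = 2.279 mg/L.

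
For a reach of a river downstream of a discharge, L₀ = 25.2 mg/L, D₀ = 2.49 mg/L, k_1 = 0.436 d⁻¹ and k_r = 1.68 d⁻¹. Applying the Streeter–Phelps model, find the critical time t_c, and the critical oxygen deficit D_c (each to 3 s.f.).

t_c ≈ 0.818 d; D_c ≈ 4.58 mg/L

t_c = [1/(k_r−k_1)] ln[(k_r/k_1)(1 − D₀(k_r−k_1)/(k_1 L₀))]
= [1/(1.68−0.436)] ln[(1.68/0.436)(1 − 2.49×1.244/(0.436×25.2))]
= (1/1.244) ln[3.853 × 0.7181] = 0.8039 × ln(2.767) = 0.8039 × 1.018 = 0.8181 d.
L(t_c) = L₀ e^(−k_1 t_c) = 25.2 × 0.7000 = 17.64 mg/L, and at the critical point k_r D_c = k_1 L, so D_c = (0.436/1.68) × 17.64 = 4.578 mg/L.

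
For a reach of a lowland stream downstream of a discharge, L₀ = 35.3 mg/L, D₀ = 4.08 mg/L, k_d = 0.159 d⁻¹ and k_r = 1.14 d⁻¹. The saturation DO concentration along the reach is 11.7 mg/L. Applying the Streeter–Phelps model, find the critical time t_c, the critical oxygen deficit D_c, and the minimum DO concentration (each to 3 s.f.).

t_c ≈ 0.735 d; D_c ≈ 4.38 mg/L; min DO ≈ 7.32 mg/L

t_c = [1/(k_r−k_d)] ln[(k_r/k_d)(1 − D₀(k_r−k_d)/(k_d L₀))]
= [1/(1.14−0.159)] ln[(1.14/0.159)(1 − 4.08×0.9810/(0.159×35.3))]
= (1/0.9810) ln[7.170 × 0.2869] = 1.019 × ln(2.057) = 1.019 × 0.7212 = 0.7352 d.
D_c = (k_d/k_r) L₀ e^(−k_d t_c) = (0.159/1.14) × 35.3 × e^(−0.159×0.7352) = 0.1395 × 35.3 × 0.8897 = 4.380 mg/L.
Minimum DO = C_s − D_c = 11.7 − 4.380 = 7.320 mg/L.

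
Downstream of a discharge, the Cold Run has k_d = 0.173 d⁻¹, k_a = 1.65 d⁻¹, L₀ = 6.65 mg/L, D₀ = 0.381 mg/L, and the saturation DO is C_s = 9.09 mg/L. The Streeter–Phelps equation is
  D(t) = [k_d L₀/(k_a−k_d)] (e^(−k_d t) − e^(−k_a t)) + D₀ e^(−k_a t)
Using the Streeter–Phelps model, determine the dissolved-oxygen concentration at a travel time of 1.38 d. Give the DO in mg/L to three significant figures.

k_d L₀/(k_a−k_d) = 0.173×6.65/(1.65−0.173) = 1.150/1.477 = 0.7789 mg/L.
e^(−k_d t) = e^(−0.173×1.380) = 0.7876; e^(−k_a t) = e^(−1.65×1.380) = 0.1026.
D = 0.7789 × (0.7876 − 0.1026) + 0.381 × 0.1026 = 0.5336 + 0.03909 = 0.5727 mg/L.
DO = C_s − D = 9.09 − 0.5727 = 8.517 mg/L.

DO ≈ 8.52 mg/L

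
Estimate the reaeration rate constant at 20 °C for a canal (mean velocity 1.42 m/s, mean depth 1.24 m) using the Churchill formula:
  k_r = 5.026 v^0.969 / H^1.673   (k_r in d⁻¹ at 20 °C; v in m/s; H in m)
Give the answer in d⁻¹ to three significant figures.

k_r = 5.026 × 1.42^0.969 / 1.24^1.673 = 5.026 × 1.405 / 1.433 = 4.926 d⁻¹.

k_r ≈ 4.93 d⁻¹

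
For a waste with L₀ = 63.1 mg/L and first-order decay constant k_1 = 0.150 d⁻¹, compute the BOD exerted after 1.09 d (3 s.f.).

y ≈ 9.52 mg/L

y_t = L₀(1 − e^(−k_1 t)) = 63.1 × (1 − e^(−0.150×1.09))
= 63.1 × (1 − 0.8492) = 63.1 × 0.1508 = 9.518 mg/L.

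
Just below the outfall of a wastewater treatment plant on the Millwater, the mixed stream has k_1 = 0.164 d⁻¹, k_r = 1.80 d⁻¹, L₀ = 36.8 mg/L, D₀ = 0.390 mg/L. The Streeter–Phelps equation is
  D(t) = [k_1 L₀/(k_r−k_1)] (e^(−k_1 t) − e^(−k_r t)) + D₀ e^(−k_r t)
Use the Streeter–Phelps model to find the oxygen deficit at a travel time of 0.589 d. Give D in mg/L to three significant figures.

D ≈ 2.21 mg/L

k_1 L₀/(k_r−k_1) = 0.164×36.8/(1.80−0.164) = 6.035/1.636 = 3.689 mg/L.
e^(−k_1 t) = e^(−0.164×0.5890) = 0.9079; e^(−k_r t) = e^(−1.80×0.5890) = 0.3464.
D = 3.689 × (0.9079 − 0.3464) + 0.390 × 0.3464 = 2.072 + 0.1351 = 2.207 mg/L.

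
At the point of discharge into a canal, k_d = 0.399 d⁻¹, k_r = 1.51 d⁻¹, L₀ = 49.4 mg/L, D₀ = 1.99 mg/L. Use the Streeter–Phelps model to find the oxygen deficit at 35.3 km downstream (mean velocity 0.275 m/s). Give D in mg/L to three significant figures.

D ≈ 8.14 mg/L

Travel time t = x/v = 35.3 km / (0.275 m/s) = 35300 m / 0.275 m/s = 128400 s = 1.486 d.
k_d L₀/(k_r−k_d) = 0.399×49.4/(1.51−0.399) = 19.71/1.111 = 17.74 mg/L.
e^(−k_d t) = e^(−0.399×1.486) = 0.5528; e^(−k_r t) = e^(−1.51×1.486) = 0.1061.
D = 17.74 × (0.5528 − 0.1061) + 1.99 × 0.1061 = 7.925 + 0.2111 = 8.136 mg/L.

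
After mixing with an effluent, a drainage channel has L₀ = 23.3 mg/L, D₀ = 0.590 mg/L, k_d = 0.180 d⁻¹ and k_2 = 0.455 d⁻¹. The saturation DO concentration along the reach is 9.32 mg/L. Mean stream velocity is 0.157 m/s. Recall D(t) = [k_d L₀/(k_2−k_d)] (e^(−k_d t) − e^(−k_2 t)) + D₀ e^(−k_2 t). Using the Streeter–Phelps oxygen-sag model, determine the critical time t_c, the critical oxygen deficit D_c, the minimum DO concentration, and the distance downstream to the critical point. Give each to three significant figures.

With k_2/k_d = 2.528 and 1 − D₀(k_2−k_d)/(k_d L₀) = 0.9613,
t_c = ln(2.528 × 0.9613) / (0.455 − 0.180) = ln(2.430) / 0.2750 = 0.8879/0.2750 = 3.229 d.
L(t_c) = L₀ e^(−k_d t_c) = 23.3 × 0.5592 = 13.03 mg/L, and at the critical point k_2 D_c = k_d L, so D_c = (0.180/0.455) × 13.03 = 5.155 mg/L.
Minimum DO = C_s − D_c = 9.32 − 5.155 = 4.165 mg/L.
x_c = v t_c = 0.157 m/s × 3.229 d × 86400 s/d = 43800 m ≈ 43.8 km.

t_c ≈ 3.23 d; D_c ≈ 5.15 mg/L; min DO ≈ 4.17 mg/L; x_c ≈ 43.8 km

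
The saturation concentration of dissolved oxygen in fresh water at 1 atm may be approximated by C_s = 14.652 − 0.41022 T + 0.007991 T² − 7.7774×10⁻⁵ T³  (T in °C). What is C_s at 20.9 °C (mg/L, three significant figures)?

C_s = 14.652 − 0.41022×20.9 + 0.007991×20.9² − 7.7774×10⁻⁵×20.9³ = 8.859 mg/L.

C_s ≈ 8.86 mg/L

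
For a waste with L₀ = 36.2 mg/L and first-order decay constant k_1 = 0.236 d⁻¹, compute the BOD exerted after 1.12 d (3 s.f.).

y ≈ 8.41 mg/L

y_t = L₀(1 − e^(−k_1 t)) = 36.2 × (1 − e^(−0.236×1.12))
= 36.2 × (1 − 0.7677) = 36.2 × 0.2323 = 8.408 mg/L.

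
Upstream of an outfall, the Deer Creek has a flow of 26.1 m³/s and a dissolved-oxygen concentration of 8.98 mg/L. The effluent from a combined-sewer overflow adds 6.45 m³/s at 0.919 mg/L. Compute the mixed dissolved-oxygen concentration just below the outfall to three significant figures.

Flow-weighted mixing: C = (Q_r C_r + Q_w C_w)/(Q_r + Q_w)
= (26.1×8.98 + 6.45×0.919)/(26.1 + 6.45) = 240.3/32.55 = 7.383 mg/L.

7.38 mg/L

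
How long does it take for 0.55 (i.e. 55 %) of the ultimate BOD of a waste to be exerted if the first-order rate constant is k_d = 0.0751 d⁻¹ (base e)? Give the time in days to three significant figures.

y/L₀ = 1 − e^(−k_d t) = 0.55 ⇒ e^(−k_d t) = 0.450
t = −ln(0.450) / 0.0751 = 0.7985 / 0.0751 = 10.63 d.

t ≈ 10.6 d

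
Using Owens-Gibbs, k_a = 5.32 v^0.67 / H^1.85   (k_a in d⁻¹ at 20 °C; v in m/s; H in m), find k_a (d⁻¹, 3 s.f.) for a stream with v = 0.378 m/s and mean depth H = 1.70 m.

k_a = 5.32 × 0.378^0.67 / 1.70^1.85 = 5.32 × 0.5211 / 2.669 = 1.039 d⁻¹.

k_a ≈ 1.04 d⁻¹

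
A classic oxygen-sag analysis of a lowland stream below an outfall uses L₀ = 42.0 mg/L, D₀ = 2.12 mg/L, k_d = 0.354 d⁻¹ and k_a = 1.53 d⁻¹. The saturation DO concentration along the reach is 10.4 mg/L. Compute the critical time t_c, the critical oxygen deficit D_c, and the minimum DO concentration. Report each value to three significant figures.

At the critical point dD/dt = 0, so k_d L₀ e^(−k_d t) = k_a D. Substituting D(t) from the Streeter–Phelps equation and solving for t gives
t_c = ln[(k_a/k_d)(1 − D₀(k_a−k_d)/(k_d L₀))] / (k_a−k_d).
Here k_a−k_d = 1.176 d⁻¹ and 1 − D₀(k_a−k_d)/(k_d L₀) = 1 − 2.12×1.176/(0.354×42.0) = 0.8323, so
t_c = ln(4.322 × 0.8323) / 1.176 = 1.280 / 1.176 = 1.089 d.
D_c = (k_d/k_a) L₀ e^(−k_d t_c) = (0.354/1.53) × 42.0 × e^(−0.354×1.089) = 0.2314 × 42.0 × 0.6802 = 6.610 mg/L.
Minimum DO = C_s − D_c = 10.4 − 6.610 = 3.790 mg/L.

t_c ≈ 1.09 d; D_c ≈ 6.61 mg/L; min DO ≈ 3.79 mg/L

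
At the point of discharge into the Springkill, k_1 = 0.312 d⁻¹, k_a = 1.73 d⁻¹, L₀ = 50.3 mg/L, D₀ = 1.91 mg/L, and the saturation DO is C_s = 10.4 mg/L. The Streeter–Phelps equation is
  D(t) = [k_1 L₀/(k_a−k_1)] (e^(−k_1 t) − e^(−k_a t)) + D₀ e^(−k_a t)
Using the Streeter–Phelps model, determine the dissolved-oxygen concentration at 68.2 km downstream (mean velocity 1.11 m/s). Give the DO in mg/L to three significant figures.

Travel time t = x/v = 68.2 km / (1.11 m/s) = 68200 m / 1.11 m/s = 61440 s = 0.7111 d.
k_1 L₀/(k_a−k_1) = 0.312×50.3/(1.73−0.312) = 15.69/1.418 = 11.07 mg/L.
e^(−k_1 t) = e^(−0.312×0.7111) = 0.8010; e^(−k_a t) = e^(−1.73×0.7111) = 0.2922.
D = 11.07 × (0.8010 − 0.2922) + 1.91 × 0.2922 = 5.631 + 0.5581 = 6.189 mg/L.
DO = C_s − D = 10.4 − 6.189 = 4.211 mg/L.

DO ≈ 4.21 mg/L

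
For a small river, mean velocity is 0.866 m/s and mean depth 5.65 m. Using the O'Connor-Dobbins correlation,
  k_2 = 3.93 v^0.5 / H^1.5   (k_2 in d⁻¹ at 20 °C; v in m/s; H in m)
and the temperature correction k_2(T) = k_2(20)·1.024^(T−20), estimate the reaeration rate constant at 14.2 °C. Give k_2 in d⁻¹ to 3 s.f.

k_2(20) = 3.93 × 0.866^0.5 / 5.65^1.5 = 3.93 × 0.9306 / 13.43 = 0.2723 d⁻¹.
k_2(14.2) = 0.2723 × 1.024^(14.2−20) = 0.2723 × 0.8715 = 0.2373 d⁻¹.

k_2 ≈ 0.237 d⁻¹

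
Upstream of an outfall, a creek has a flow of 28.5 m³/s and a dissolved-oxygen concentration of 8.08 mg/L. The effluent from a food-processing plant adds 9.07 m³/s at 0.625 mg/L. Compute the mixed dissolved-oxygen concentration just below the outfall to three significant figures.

6.28 mg/L

Flow-weighted mixing: C = (Q_r C_r + Q_w C_w)/(Q_r + Q_w)
= (28.5×8.08 + 9.07×0.625)/(28.5 + 9.07) = 235.9/37.57 = 6.280 mg/L.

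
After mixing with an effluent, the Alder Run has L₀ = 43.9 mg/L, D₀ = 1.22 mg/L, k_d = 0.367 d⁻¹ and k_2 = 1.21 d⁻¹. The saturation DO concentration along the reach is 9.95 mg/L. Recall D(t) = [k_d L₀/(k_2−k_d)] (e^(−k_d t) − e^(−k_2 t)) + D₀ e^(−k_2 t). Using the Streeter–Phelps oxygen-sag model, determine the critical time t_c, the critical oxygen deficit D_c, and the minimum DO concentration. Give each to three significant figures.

t_c ≈ 1.34 d; D_c ≈ 8.15 mg/L; min DO ≈ 1.80 mg/L

With k_2/k_d = 3.297 and 1 − D₀(k_2−k_d)/(k_d L₀) = 0.9362,
t_c = ln(3.297 × 0.9362) / (1.21 − 0.367) = ln(3.087) / 0.8430 = 1.127/0.8430 = 1.337 d.
D_c = (k_d/k_2) L₀ e^(−k_d t_c) = (0.367/1.21) × 43.9 × e^(−0.367×1.337) = 0.3033 × 43.9 × 0.6122 = 8.152 mg/L.
Minimum DO = C_s − D_c = 9.95 − 8.152 = 1.798 mg/L.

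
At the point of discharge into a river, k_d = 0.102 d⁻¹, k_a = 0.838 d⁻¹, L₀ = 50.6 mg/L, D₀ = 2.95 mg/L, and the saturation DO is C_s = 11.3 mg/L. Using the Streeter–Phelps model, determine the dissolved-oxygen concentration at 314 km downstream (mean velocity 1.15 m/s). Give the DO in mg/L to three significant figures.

DO ≈ 6.51 mg/L

Travel time t = x/v = 314 km / (1.15 m/s) = 314000 m / 1.15 m/s = 273000 s = 3.160 d.
k_d L₀/(k_a−k_d) = 0.102×50.6/(0.838−0.102) = 5.161/0.7360 = 7.013 mg/L.
e^(−k_d t) = e^(−0.102×3.160) = 0.7244; e^(−k_a t) = e^(−0.838×3.160) = 0.07077.
D = 7.013 × (0.7244 − 0.07077) + 2.95 × 0.07077 = 4.584 + 0.2088 = 4.793 mg/L.
DO = C_s − D = 11.3 − 4.793 = 6.507 mg/L.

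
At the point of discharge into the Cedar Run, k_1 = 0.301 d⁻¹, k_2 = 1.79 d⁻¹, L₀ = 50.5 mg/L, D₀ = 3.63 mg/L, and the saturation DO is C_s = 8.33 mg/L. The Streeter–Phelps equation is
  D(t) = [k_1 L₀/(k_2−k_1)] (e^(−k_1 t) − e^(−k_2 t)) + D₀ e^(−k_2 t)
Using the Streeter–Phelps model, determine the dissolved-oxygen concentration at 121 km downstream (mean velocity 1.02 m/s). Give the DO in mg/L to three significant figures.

Travel time t = x/v = 121 km / (1.02 m/s) = 121000 m / 1.02 m/s = 118600 s = 1.373 d.
k_1 L₀/(k_2−k_1) = 0.301×50.5/(1.79−0.301) = 15.20/1.489 = 10.21 mg/L.
e^(−k_1 t) = e^(−0.301×1.373) = 0.6615; e^(−k_2 t) = e^(−1.79×1.373) = 0.08563.
D = 10.21 × (0.6615 − 0.08563) + 3.63 × 0.08563 = 5.879 + 0.3109 = 6.189 mg/L.
DO = C_s − D = 8.33 − 6.189 = 2.141 mg/L.

DO ≈ 2.14 mg/L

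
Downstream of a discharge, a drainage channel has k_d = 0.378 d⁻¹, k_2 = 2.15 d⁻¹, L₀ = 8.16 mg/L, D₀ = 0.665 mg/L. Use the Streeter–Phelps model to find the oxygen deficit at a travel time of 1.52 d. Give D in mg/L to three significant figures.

D ≈ 0.939 mg/L

k_d L₀/(k_2−k_d) = 0.378×8.16/(2.15−0.378) = 3.084/1.772 = 1.741 mg/L.
e^(−k_d t) = e^(−0.378×1.520) = 0.5630; e^(−k_2 t) = e^(−2.15×1.520) = 0.03808.
D = 1.741 × (0.5630 − 0.03808) + 0.665 × 0.03808 = 0.9136 + 0.02532 = 0.9390 mg/L.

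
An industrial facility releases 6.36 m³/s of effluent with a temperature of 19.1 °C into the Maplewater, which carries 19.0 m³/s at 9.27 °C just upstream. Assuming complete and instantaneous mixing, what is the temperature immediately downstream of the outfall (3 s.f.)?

11.7 °C

Flow-weighted mixing: C = (Q_r C_r + Q_w C_w)/(Q_r + Q_w)
= (19.0×9.27 + 6.36×19.1)/(19.0 + 6.36) = 297.6/25.36 = 11.74 °C.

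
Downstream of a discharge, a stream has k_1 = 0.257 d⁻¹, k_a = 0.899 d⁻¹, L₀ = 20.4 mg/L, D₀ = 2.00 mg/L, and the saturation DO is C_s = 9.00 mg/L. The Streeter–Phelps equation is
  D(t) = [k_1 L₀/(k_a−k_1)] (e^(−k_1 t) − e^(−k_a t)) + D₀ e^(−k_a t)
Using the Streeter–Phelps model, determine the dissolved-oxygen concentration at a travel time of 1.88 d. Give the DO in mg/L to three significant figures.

DO ≈ 5.10 mg/L

k_1 L₀/(k_a−k_1) = 0.257×20.4/(0.899−0.257) = 5.243/0.6420 = 8.166 mg/L.
e^(−k_1 t) = e^(−0.257×1.880) = 0.6168; e^(−k_a t) = e^(−0.899×1.880) = 0.1845.
D = 8.166 × (0.6168 − 0.1845) + 2.00 × 0.1845 = 3.531 + 0.3690 = 3.900 mg/L.
DO = C_s − D = 9.00 − 3.900 = 5.100 mg/L.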